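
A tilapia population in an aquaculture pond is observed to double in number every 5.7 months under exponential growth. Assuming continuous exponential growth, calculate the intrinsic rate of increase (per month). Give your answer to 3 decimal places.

r = ln(2)/t_d = 0.6931/5.7 = 0.1216.

0.122 per month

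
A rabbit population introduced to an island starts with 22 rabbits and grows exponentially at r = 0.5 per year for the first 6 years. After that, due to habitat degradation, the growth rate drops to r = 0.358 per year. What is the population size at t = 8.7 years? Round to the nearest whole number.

Phase 1: N(6) = 22·e^(0.5×6) = 22·e^3 = 441.882.
Phase 2 runs for 8.7 − 6 = 2.7 years at r = 0.358.
N(8.7) = 441.882·e^(0.358×2.7) = 441.882·e^0.9666 = 1161.7.

1162 rabbits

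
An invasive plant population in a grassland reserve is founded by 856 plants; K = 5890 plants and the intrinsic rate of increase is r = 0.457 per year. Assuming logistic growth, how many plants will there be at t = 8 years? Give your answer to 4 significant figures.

5113 plants

A = (K − N₀)/N₀ = (5890 − 856)/856 = 5.8808.
N(t) = K/(1 + A·e^(−rt)) = 5890/(1 + 5.8808×e^(−0.457×8)).
e^(−3.656) = 0.025836; denominator = 1 + 5.8808×0.025836 = 1.1519.
N = 5890/1.1519 = 5113.13.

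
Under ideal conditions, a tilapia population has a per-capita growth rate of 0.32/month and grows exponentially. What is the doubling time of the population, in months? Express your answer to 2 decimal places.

Doubling time t_d = ln(2)/r = 0.6931/0.32 = 2.1661.

2.17 months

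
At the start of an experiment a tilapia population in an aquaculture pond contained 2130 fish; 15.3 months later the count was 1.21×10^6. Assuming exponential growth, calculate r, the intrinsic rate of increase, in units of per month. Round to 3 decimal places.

From N(t) = N₀·e^(rt): e^(r·15.3) = 1.21×10^6/2130 = 568.08.
r·15.3 = ln(568.08) = 6.3423, so r = 6.3423/15.3 = 0.41453.

0.415 per month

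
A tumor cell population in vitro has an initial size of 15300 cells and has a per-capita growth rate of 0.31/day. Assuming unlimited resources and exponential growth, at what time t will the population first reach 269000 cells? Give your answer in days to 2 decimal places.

9.25 days

Set N₀·e^(rt) = 269000: e^(0.31·t) = 269000/15300 = 17.582.
0.31·t = ln(17.582) = 2.8669, so t = 2.8669/0.31 = 9.2479.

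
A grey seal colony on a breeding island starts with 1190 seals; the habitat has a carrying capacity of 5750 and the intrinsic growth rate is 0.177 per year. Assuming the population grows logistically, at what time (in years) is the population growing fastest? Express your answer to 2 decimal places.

Logistic growth is fastest at N = K/2 = 2875.
A = (K − N₀)/N₀ = 3.8319. Set K/(1 + A·e^(−rt)) = K/2 → A·e^(−rt) = 1.
e^(−0.177t) = 1/3.8319 = 0.260965, so t = ln(3.8319)/0.177 = 1.3434/0.177 = 7.5897.

7.59 years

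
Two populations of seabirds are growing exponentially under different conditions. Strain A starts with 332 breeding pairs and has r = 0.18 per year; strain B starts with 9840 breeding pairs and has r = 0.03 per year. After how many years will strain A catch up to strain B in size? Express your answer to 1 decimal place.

22.6 years

Set 332·e^(0.18t) = 9840·e^(0.03t).
e^((0.18 − 0.03)t) = 9840/332 → e^(0.15·t) = 29.639.
0.15·t = ln(29.639) = 3.3891, so t = 3.3891/0.15 = 22.594.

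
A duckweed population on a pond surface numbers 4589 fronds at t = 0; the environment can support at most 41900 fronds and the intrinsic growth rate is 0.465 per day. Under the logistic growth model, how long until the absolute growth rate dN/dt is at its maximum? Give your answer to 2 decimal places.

Logistic growth is fastest at N = K/2 = 20950.
A = (K − N₀)/N₀ = 8.1305. Set K/(1 + A·e^(−rt)) = K/2 → A·e^(−rt) = 1.
e^(−0.465t) = 1/8.1305 = 0.122993, so t = ln(8.1305)/0.465 = 2.0956/0.465 = 4.5067.

4.51 days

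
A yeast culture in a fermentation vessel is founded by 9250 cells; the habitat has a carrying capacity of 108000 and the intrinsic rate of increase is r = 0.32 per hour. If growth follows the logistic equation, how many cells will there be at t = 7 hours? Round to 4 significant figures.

50550 cells

A = (K − N₀)/N₀ = (108000 − 9250)/9250 = 10.676.
N(t) = K/(1 + A·e^(−rt)) = 108000/(1 + 10.676×e^(−0.32×7)).
e^(−2.24) = 0.10646; denominator = 1 + 10.676×0.10646 = 2.1365.
N = 108000/2.1365 = 50549.6.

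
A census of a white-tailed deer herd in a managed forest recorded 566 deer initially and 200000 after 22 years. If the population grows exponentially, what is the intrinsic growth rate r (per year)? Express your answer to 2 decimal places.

0.27 per year

From N(t) = N₀·e^(rt): e^(r·22) = 200000/566 = 353.36.
r·22 = ln(353.36) = 5.8675, so r = 5.8675/22 = 0.2667.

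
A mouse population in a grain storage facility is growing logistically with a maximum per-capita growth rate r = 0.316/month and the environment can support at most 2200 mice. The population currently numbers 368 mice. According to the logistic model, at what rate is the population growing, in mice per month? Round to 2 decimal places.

dN/dt = rN(1 − N/K) = 0.316 × 368 × (1 − 368/2200).
1 − 368/2200 = 0.83273; dN/dt = 0.316 × 368 × 0.83273 = 96.836.

96.84 mice per month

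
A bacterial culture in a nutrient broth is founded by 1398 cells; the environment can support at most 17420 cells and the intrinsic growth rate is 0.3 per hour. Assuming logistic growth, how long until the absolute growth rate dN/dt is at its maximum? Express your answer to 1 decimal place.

8.1 hours

Logistic growth is fastest at N = K/2 = 8710.
A = (K − N₀)/N₀ = 11.461. Set K/(1 + A·e^(−rt)) = K/2 → A·e^(−rt) = 1.
e^(−0.3t) = 1/11.461 = 0.087255, so t = ln(11.461)/0.3 = 2.4389/0.3 = 8.1297.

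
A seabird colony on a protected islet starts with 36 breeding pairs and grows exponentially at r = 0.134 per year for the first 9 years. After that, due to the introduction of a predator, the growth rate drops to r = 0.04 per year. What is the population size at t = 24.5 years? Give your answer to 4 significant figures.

223.5 breeding pairs

Phase 1: N(9) = 36·e^(0.134×9) = 36·e^1.206 = 120.244.
Phase 2 runs for 24.5 − 9 = 15.5 years at r = 0.04.
N(24.5) = 120.244·e^(0.04×15.5) = 120.244·e^0.62 = 223.524.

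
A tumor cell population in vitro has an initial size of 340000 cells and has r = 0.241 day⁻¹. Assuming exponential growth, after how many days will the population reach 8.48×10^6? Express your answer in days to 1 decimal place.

13.3 days

Set N₀·e^(rt) = 8.48×10^6: e^(0.241·t) = 8.48×10^6/340000 = 24.941.
0.241·t = ln(24.941) = 3.2165, so t = 3.2165/0.241 = 13.347.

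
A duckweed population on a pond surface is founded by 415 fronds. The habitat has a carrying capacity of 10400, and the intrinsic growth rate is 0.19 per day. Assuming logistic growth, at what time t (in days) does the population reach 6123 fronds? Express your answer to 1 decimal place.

A = (K − N₀)/N₀ = (10400 − 415)/415 = 24.06.
Solve 10400/(1 + 24.06·e^(−0.19t)) = 6123: 1 + 24.06·e^(−0.19t) = 1.6985, so e^(−0.19t) = 0.0290319.
−0.19·t = ln(0.0290319) = -3.5394, so t = 3.5394/0.19 = 18.628.

18.6 days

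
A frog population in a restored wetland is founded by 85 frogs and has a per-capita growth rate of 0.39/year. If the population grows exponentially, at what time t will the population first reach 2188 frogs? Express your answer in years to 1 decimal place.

8.3 years

Set N₀·e^(rt) = 2188: e^(0.39·t) = 2188/85 = 25.741.
0.39·t = ln(25.741) = 3.2481, so t = 3.2481/0.39 = 8.3284.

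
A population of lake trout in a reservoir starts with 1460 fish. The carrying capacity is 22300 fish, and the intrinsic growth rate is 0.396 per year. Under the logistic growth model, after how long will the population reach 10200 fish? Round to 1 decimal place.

6.3 years

A = (K − N₀)/N₀ = (22300 − 1460)/1460 = 14.274.
Solve 22300/(1 + 14.274·e^(−0.396t)) = 10200: 1 + 14.274·e^(−0.396t) = 2.1863, so e^(−0.396t) = 0.0831075.
−0.396·t = ln(0.0831075) = -2.4876, so t = 2.4876/0.396 = 6.2819.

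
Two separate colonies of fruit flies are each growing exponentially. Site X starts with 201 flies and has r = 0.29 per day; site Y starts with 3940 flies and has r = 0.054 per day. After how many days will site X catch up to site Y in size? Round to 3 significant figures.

12.6 days

Set 201·e^(0.29t) = 3940·e^(0.054t).
e^((0.29 − 0.054)t) = 3940/201 → e^(0.236·t) = 19.602.
0.236·t = ln(19.602) = 2.9756, so t = 2.9756/0.236 = 12.609.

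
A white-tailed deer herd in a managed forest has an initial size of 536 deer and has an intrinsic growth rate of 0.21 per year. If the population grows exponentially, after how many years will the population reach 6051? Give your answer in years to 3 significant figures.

Set N₀·e^(rt) = 6051: e^(0.21·t) = 6051/536 = 11.289.
0.21·t = ln(11.289) = 2.4238, so t = 2.4238/0.21 = 11.542.

11.5 years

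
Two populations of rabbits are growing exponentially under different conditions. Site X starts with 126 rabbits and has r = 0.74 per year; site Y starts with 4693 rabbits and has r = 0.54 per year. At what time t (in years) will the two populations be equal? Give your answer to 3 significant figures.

18.1 years

Set 126·e^(0.74t) = 4693·e^(0.54t).
e^((0.74 − 0.54)t) = 4693/126 → e^(0.2·t) = 37.246.
0.2·t = ln(37.246) = 3.6175, so t = 3.6175/0.2 = 18.088.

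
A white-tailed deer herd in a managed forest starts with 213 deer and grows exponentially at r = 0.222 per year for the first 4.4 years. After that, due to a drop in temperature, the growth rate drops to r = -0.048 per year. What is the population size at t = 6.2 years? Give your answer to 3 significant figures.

Phase 1: N(4.4) = 213·e^(0.222×4.4) = 213·e^0.9768 = 565.716.
Phase 2 runs for 6.2 − 4.4 = 1.8 years at r = -0.048.
N(6.2) = 565.716·e^(-0.048×1.8) = 565.716·e^-0.0864 = 518.89.

519 deer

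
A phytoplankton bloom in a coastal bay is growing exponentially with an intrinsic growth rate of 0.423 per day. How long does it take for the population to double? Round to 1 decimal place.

Doubling time t_d = ln(2)/r = 0.6931/0.423 = 1.6386.

1.6 days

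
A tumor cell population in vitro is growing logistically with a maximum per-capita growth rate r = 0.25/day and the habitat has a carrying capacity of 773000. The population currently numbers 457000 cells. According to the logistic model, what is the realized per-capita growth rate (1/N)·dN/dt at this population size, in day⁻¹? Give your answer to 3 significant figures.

0.102 per day

(1/N)·dN/dt = r(1 − N/K) = 0.25 × (1 − 457000/773000).
= 0.25 × 0.4088 = 0.1022.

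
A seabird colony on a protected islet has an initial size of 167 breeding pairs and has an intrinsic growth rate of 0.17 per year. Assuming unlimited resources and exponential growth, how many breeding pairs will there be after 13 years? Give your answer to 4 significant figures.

1522 breeding pairs

N(t) = N₀·e^(rt) = 167 × e^(0.17×13) = 167 × e^2.21.
e^2.21 ≈ 9.1157, so N ≈ 167 × 9.1157 = 1522.32.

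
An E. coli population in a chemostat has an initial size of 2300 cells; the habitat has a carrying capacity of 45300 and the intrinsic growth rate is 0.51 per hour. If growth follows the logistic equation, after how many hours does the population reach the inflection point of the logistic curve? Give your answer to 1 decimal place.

Logistic growth is fastest at N = K/2 = 22650.
A = (K − N₀)/N₀ = 18.696. Set K/(1 + A·e^(−rt)) = K/2 → A·e^(−rt) = 1.
e^(−0.51t) = 1/18.696 = 0.0534884, so t = ln(18.696)/0.51 = 2.9283/0.51 = 5.7417.

5.7 hours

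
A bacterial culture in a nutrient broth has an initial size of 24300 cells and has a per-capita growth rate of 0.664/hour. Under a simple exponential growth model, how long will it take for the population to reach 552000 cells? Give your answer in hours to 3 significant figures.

Set N₀·e^(rt) = 552000: e^(0.664·t) = 552000/24300 = 22.716.
0.664·t = ln(22.716) = 3.1231, so t = 3.1231/0.664 = 4.7034.

4.70 hours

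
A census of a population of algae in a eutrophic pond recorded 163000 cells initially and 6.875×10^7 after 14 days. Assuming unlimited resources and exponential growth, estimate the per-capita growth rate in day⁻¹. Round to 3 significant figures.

From N(t) = N₀·e^(rt): e^(r·14) = 6.875×10^7/163000 = 421.78.
r·14 = ln(421.78) = 6.0445, so r = 6.0445/14 = 0.43175.

0.432 per day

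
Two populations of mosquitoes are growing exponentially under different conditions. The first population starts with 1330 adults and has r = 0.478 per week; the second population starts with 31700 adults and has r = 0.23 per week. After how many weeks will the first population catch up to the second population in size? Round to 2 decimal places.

12.79 weeks

Set 1330·e^(0.478t) = 31700·e^(0.23t).
e^((0.478 − 0.23)t) = 31700/1330 → e^(0.248·t) = 23.835.
0.248·t = ln(23.835) = 3.1711, so t = 3.1711/0.248 = 12.787.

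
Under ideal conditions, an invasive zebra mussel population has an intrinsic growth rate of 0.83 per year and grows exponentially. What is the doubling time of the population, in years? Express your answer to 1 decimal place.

0.8 years

Doubling time t_d = ln(2)/r = 0.6931/0.83 = 0.83512.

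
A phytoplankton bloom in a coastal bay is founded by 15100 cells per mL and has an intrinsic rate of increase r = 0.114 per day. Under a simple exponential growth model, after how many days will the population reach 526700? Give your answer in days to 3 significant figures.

31.2 days

Set N₀·e^(rt) = 526700: e^(0.114·t) = 526700/15100 = 34.881.
0.114·t = ln(34.881) = 3.5519, so t = 3.5519/0.114 = 31.157.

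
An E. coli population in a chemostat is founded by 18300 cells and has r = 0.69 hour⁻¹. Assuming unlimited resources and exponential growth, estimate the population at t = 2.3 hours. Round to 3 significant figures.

N(t) = N₀·e^(rt) = 18300 × e^(0.69×2.3) = 18300 × e^1.587.
e^1.587 ≈ 4.8891, so N ≈ 18300 × 4.8891 = 89469.8.

89500 cells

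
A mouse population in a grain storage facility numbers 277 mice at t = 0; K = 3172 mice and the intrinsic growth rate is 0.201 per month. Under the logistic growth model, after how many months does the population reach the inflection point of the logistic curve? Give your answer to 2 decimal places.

11.68 months

Logistic growth is fastest at N = K/2 = 1586.
A = (K − N₀)/N₀ = 10.451. Set K/(1 + A·e^(−rt)) = K/2 → A·e^(−rt) = 1.
e^(−0.201t) = 1/10.451 = 0.0956822, so t = ln(10.451)/0.201 = 2.3467/0.201 = 11.675.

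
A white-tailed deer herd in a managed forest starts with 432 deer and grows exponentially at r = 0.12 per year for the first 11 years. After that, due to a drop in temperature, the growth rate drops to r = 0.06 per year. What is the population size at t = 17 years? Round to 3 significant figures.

Phase 1: N(11) = 432·e^(0.12×11) = 432·e^1.32 = 1617.16.
Phase 2 runs for 17 − 11 = 6 years at r = 0.06.
N(17) = 1617.16·e^(0.06×6) = 1617.16·e^0.36 = 2317.92.

2320 deer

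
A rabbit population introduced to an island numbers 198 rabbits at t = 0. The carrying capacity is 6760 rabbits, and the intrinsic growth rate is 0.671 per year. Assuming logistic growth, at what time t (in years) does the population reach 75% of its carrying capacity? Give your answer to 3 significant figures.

6.85 years

A = (K − N₀)/N₀ = (6760 − 198)/198 = 33.141.
Solve 6760/(1 + 33.141·e^(−0.671t)) = 5070: 1 + 33.141·e^(−0.671t) = 1.3333, so e^(−0.671t) = 0.0100579.
−0.671·t = ln(0.0100579) = -4.5994, so t = 4.5994/0.671 = 6.8545.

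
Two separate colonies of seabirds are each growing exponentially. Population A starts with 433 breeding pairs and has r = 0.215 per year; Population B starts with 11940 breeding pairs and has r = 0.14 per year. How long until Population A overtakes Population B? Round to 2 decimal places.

44.23 years

Set 433·e^(0.215t) = 11940·e^(0.14t).
e^((0.215 − 0.14)t) = 11940/433 → e^(0.075·t) = 27.575.
0.075·t = ln(27.575) = 3.3169, so t = 3.3169/0.075 = 44.225.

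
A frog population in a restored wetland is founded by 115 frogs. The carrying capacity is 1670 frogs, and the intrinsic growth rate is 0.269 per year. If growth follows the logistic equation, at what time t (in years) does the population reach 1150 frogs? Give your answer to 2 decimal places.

12.63 years

A = (K − N₀)/N₀ = (1670 − 115)/115 = 13.522.
Solve 1670/(1 + 13.522·e^(−0.269t)) = 1150: 1 + 13.522·e^(−0.269t) = 1.4522, so e^(−0.269t) = 0.0334405.
−0.269·t = ln(0.0334405) = -3.398, so t = 3.398/0.269 = 12.632.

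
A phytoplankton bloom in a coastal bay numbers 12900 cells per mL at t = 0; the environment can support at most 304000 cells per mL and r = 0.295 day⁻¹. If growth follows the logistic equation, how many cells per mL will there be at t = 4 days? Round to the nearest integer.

38316 cells per mL

A = (K − N₀)/N₀ = (304000 − 12900)/12900 = 22.566.
N(t) = K/(1 + A·e^(−rt)) = 304000/(1 + 22.566×e^(−0.295×4)).
e^(−1.18) = 0.30728; denominator = 1 + 22.566×0.30728 = 7.934.
N = 304000/7.934 = 38316.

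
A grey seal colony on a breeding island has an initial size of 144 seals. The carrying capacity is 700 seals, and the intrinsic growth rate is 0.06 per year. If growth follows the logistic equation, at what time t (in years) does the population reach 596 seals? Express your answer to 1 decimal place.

51.6 years

A = (K − N₀)/N₀ = (700 − 144)/144 = 3.8611.
Solve 700/(1 + 3.8611·e^(−0.06t)) = 596: 1 + 3.8611·e^(−0.06t) = 1.1745, so e^(−0.06t) = 0.0451934.
−0.06·t = ln(0.0451934) = -3.0968, so t = 3.0968/0.06 = 51.613.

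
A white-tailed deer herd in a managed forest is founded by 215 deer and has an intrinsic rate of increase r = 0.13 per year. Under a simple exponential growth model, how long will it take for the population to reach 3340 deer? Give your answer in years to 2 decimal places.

21.10 years

Set N₀·e^(rt) = 3340: e^(0.13·t) = 3340/215 = 15.535.
0.13·t = ln(15.535) = 2.7431, so t = 2.7431/0.13 = 21.101.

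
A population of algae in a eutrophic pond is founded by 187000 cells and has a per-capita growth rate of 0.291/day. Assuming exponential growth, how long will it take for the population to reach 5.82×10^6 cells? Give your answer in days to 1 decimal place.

11.8 days

Set N₀·e^(rt) = 5.82×10^6: e^(0.291·t) = 5.82×10^6/187000 = 31.123.
0.291·t = ln(31.123) = 3.4379, so t = 3.4379/0.291 = 11.814.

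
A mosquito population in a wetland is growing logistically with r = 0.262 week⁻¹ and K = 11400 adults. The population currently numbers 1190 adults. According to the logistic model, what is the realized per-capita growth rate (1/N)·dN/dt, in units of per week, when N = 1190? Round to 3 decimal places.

(1/N)·dN/dt = r(1 − N/K) = 0.262 × (1 − 1190/11400).
= 0.262 × 0.89561 = 0.23465.

0.235 per week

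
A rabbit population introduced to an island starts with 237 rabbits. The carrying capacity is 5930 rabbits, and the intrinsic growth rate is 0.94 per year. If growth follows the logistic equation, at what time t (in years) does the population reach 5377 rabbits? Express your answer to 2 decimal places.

A = (K − N₀)/N₀ = (5930 − 237)/237 = 24.021.
Solve 5930/(1 + 24.021·e^(−0.94t)) = 5377: 1 + 24.021·e^(−0.94t) = 1.1028, so e^(−0.94t) = 0.00428146.
−0.94·t = ln(0.00428146) = -5.4535, so t = 5.4535/0.94 = 5.8016.

5.80 years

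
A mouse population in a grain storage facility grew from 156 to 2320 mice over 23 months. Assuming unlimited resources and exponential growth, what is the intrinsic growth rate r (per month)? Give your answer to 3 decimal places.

From N(t) = N₀·e^(rt): e^(r·23) = 2320/156 = 14.872.
r·23 = ln(14.872) = 2.6995, so r = 2.6995/23 = 0.11737.

0.117 per month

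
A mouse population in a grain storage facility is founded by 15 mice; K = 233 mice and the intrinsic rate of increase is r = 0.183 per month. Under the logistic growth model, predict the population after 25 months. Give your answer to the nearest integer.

A = (K − N₀)/N₀ = (233 − 15)/15 = 14.533.
N(t) = K/(1 + A·e^(−rt)) = 233/(1 + 14.533×e^(−0.183×25)).
e^(−4.575) = 0.010306; denominator = 1 + 14.533×0.010306 = 1.1498.
N = 233/1.1498 = 202.647.

203 mice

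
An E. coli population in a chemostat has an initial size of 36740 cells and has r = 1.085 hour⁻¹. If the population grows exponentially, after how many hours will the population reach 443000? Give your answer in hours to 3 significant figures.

Set N₀·e^(rt) = 443000: e^(1.085·t) = 443000/36740 = 12.058.
1.085·t = ln(12.058) = 2.4897, so t = 2.4897/1.085 = 2.2947.

2.29 hours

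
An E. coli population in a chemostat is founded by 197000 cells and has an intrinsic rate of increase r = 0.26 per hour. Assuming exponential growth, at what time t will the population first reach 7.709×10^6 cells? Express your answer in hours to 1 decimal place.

14.1 hours

Set N₀·e^(rt) = 7.709×10^6: e^(0.26·t) = 7.709×10^6/197000 = 39.132.
0.26·t = ln(39.132) = 3.6669, so t = 3.6669/0.26 = 14.104.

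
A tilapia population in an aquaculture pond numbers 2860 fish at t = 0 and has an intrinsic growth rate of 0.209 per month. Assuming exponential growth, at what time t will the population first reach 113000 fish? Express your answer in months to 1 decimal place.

Set N₀·e^(rt) = 113000: e^(0.209·t) = 113000/2860 = 39.51.
0.209·t = ln(39.51) = 3.6766, so t = 3.6766/0.209 = 17.591.

17.6 months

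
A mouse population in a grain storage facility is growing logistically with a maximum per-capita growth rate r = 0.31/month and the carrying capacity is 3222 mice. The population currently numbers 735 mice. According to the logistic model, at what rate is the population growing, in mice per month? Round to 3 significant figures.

176 mice per month

dN/dt = rN(1 − N/K) = 0.31 × 735 × (1 − 735/3222).
1 − 735/3222 = 0.77188; dN/dt = 0.31 × 735 × 0.77188 = 175.87.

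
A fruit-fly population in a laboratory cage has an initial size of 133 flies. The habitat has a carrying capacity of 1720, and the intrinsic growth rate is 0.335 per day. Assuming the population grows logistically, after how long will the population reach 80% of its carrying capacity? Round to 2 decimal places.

11.54 days

A = (K − N₀)/N₀ = (1720 − 133)/133 = 11.932.
Solve 1720/(1 + 11.932·e^(−0.335t)) = 1376: 1 + 11.932·e^(−0.335t) = 1.25, so e^(−0.335t) = 0.0209515.
−0.335·t = ln(0.0209515) = -3.8655, so t = 3.8655/0.335 = 11.539.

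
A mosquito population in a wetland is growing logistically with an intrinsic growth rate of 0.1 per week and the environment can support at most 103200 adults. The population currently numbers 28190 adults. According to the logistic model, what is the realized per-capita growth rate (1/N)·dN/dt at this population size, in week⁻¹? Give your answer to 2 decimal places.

0.07 per week

(1/N)·dN/dt = r(1 − N/K) = 0.1 × (1 − 28190/103200).
= 0.1 × 0.72684 = 0.072684.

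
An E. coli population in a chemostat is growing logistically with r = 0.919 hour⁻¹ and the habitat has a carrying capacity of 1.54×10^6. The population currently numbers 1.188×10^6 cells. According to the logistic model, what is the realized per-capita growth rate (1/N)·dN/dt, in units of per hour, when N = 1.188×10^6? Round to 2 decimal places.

(1/N)·dN/dt = r(1 − N/K) = 0.919 × (1 − 1.188×10^6/1.54×10^6).
= 0.919 × 0.22857 = 0.21006.

0.21 per hour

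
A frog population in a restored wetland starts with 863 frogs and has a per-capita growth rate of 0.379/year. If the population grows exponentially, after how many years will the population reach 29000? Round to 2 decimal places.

Set N₀·e^(rt) = 29000: e^(0.379·t) = 29000/863 = 33.604.
0.379·t = ln(33.604) = 3.5146, so t = 3.5146/0.379 = 9.2734.

9.27 years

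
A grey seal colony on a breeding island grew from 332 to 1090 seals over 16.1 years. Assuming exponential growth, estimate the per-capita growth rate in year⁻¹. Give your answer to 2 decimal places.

From N(t) = N₀·e^(rt): e^(r·16.1) = 1090/332 = 3.2831.
r·16.1 = ln(3.2831) = 1.1888, so r = 1.1888/16.1 = 0.073838.

0.07 per year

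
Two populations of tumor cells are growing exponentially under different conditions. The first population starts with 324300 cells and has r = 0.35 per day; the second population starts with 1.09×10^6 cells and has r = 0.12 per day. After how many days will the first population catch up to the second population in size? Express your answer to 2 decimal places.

Set 324300·e^(0.35t) = 1.09×10^6·e^(0.12t).
e^((0.35 − 0.12)t) = 1.09×10^6/324300 → e^(0.23·t) = 3.3611.
0.23·t = ln(3.3611) = 1.2123, so t = 1.2123/0.23 = 5.2707.

5.27 days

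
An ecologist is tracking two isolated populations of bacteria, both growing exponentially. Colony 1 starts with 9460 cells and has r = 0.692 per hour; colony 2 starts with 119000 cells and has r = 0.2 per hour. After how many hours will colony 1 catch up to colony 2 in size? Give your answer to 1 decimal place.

5.1 hours

Set 9460·e^(0.692t) = 119000·e^(0.2t).
e^((0.692 − 0.2)t) = 119000/9460 → e^(0.492·t) = 12.579.
0.492·t = ln(12.579) = 2.5321, so t = 2.5321/0.492 = 5.1464.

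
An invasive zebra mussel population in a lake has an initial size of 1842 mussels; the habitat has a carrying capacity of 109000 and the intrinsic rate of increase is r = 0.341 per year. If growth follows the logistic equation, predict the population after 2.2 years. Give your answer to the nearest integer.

3828 mussels

A = (K − N₀)/N₀ = (109000 − 1842)/1842 = 58.175.
N(t) = K/(1 + A·e^(−rt)) = 109000/(1 + 58.175×e^(−0.341×2.2)).
e^(−0.7502) = 0.47227; denominator = 1 + 58.175×0.47227 = 28.474.
N = 109000/28.474 = 3828.01.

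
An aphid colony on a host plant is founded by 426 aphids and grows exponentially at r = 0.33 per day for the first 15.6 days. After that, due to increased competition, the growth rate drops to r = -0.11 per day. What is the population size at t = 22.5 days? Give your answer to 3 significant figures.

34300 aphids

Phase 1: N(15.6) = 426·e^(0.33×15.6) = 426·e^5.148 = 73309.1.
Phase 2 runs for 22.5 − 15.6 = 6.9 days at r = -0.11.
N(22.5) = 73309.1·e^(-0.11×6.9) = 73309.1·e^-0.759 = 34318.5.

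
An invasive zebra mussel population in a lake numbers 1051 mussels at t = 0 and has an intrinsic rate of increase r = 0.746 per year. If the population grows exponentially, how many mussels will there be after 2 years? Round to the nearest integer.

4673 mussels

N(t) = N₀·e^(rt) = 1051 × e^(0.746×2) = 1051 × e^1.492.
e^1.492 ≈ 4.446, so N ≈ 1051 × 4.446 = 4672.72.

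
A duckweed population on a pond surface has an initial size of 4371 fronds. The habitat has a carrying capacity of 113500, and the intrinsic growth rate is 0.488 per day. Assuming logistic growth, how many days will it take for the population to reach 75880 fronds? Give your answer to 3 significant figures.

8.03 days

A = (K − N₀)/N₀ = (113500 − 4371)/4371 = 24.967.
Solve 113500/(1 + 24.967·e^(−0.488t)) = 75880: 1 + 24.967·e^(−0.488t) = 1.4958, so e^(−0.488t) = 0.0198578.
−0.488·t = ln(0.0198578) = -3.9192, so t = 3.9192/0.488 = 8.0311.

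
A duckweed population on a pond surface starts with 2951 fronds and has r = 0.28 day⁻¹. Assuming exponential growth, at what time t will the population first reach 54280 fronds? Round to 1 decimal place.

Set N₀·e^(rt) = 54280: e^(0.28·t) = 54280/2951 = 18.394.
0.28·t = ln(18.394) = 2.912, so t = 2.912/0.28 = 10.4.

10.4 days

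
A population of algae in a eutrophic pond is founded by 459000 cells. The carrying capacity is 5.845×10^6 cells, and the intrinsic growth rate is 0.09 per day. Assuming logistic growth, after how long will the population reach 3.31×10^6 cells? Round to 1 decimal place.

A = (K − N₀)/N₀ = (5.845×10^6 − 459000)/459000 = 11.734.
Solve 5.845×10^6/(1 + 11.734·e^(−0.09t)) = 3.31×10^6: 1 + 11.734·e^(−0.09t) = 1.7659, so e^(−0.09t) = 0.0652674.
−0.09·t = ln(0.0652674) = -2.7293, so t = 2.7293/0.09 = 30.325.

30.3 days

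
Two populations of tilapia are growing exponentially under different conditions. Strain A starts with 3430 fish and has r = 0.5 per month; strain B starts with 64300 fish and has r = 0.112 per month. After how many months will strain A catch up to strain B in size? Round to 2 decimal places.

7.55 months

Set 3430·e^(0.5t) = 64300·e^(0.112t).
e^((0.5 − 0.112)t) = 64300/3430 → e^(0.388·t) = 18.746.
0.388·t = ln(18.746) = 2.931, so t = 2.931/0.388 = 7.5541.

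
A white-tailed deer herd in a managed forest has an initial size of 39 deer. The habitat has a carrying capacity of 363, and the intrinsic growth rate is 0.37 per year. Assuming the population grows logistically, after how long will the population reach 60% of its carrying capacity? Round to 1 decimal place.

6.8 years

A = (K − N₀)/N₀ = (363 − 39)/39 = 8.3077.
Solve 363/(1 + 8.3077·e^(−0.37t)) = 217.8: 1 + 8.3077·e^(−0.37t) = 1.6667, so e^(−0.37t) = 0.0802469.
−0.37·t = ln(0.0802469) = -2.5226, so t = 2.5226/0.37 = 6.818.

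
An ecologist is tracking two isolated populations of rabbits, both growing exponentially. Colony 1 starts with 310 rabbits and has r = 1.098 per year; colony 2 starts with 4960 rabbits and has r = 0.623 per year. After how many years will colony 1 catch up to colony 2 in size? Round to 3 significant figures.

5.84 years

Set 310·e^(1.098t) = 4960·e^(0.623t).
e^((1.098 − 0.623)t) = 4960/310 → e^(0.475·t) = 16.
0.475·t = ln(16) = 2.7726, so t = 2.7726/0.475 = 5.837.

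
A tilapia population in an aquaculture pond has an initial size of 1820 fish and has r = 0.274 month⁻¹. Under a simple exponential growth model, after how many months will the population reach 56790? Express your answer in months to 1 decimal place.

12.6 months

Set N₀·e^(rt) = 56790: e^(0.274·t) = 56790/1820 = 31.203.
0.274·t = ln(31.203) = 3.4405, so t = 3.4405/0.274 = 12.557.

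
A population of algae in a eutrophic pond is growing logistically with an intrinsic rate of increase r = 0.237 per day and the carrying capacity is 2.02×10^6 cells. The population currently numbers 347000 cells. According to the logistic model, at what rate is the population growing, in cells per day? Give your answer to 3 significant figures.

dN/dt = rN(1 − N/K) = 0.237 × 347000 × (1 − 347000/2.02×10^6).
1 − 347000/2.02×10^6 = 0.82822; dN/dt = 0.237 × 347000 × 0.82822 = 68112.

68100 cells per day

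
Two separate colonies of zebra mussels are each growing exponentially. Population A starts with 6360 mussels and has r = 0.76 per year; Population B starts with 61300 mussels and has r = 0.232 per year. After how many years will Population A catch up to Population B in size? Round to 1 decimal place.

4.3 years

Set 6360·e^(0.76t) = 61300·e^(0.232t).
e^((0.76 − 0.232)t) = 61300/6360 → e^(0.528·t) = 9.6384.
0.528·t = ln(9.6384) = 2.2658, so t = 2.2658/0.528 = 4.2912.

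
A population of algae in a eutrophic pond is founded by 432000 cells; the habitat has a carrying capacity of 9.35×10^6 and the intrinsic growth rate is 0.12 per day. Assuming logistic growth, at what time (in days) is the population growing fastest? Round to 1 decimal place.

25.2 days

Logistic growth is fastest at N = K/2 = 4.675×10^6.
A = (K − N₀)/N₀ = 20.644. Set K/(1 + A·e^(−rt)) = K/2 → A·e^(−rt) = 1.
e^(−0.12t) = 1/20.644 = 0.0484414, so t = ln(20.644)/0.12 = 3.0274/0.12 = 25.228.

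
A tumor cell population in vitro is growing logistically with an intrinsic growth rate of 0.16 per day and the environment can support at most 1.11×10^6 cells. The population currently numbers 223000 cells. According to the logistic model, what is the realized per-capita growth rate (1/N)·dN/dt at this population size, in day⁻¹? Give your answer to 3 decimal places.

(1/N)·dN/dt = r(1 − N/K) = 0.16 × (1 − 223000/1.11×10^6).
= 0.16 × 0.7991 = 0.12786.

0.128 per day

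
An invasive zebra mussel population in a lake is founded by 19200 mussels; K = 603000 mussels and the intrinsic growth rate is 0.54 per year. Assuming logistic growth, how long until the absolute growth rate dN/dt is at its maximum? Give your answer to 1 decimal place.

Logistic growth is fastest at N = K/2 = 301500.
A = (K − N₀)/N₀ = 30.406. Set K/(1 + A·e^(−rt)) = K/2 → A·e^(−rt) = 1.
e^(−0.54t) = 1/30.406 = 0.032888, so t = ln(30.406)/0.54 = 3.4146/0.54 = 6.3234.

6.3 years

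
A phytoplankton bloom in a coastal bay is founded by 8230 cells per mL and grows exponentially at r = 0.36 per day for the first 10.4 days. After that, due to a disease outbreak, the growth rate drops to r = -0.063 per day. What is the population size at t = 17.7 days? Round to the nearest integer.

219617 cells per mL

Phase 1: N(10.4) = 8230·e^(0.36×10.4) = 8230·e^3.744 = 347855.
Phase 2 runs for 17.7 − 10.4 = 7.3 days at r = -0.063.
N(17.7) = 347855·e^(-0.063×7.3) = 347855·e^-0.4599 = 219617.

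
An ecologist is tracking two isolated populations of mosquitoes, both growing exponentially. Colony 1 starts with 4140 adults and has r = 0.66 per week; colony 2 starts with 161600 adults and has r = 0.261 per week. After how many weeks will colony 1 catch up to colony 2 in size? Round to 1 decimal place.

Set 4140·e^(0.66t) = 161600·e^(0.261t).
e^((0.66 − 0.261)t) = 161600/4140 → e^(0.399·t) = 39.034.
0.399·t = ln(39.034) = 3.6644, so t = 3.6644/0.399 = 9.184.

9.2 weeks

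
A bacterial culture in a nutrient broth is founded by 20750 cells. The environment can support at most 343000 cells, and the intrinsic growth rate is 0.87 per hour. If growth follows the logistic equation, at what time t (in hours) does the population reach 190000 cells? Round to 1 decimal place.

A = (K − N₀)/N₀ = (343000 − 20750)/20750 = 15.53.
Solve 343000/(1 + 15.53·e^(−0.87t)) = 190000: 1 + 15.53·e^(−0.87t) = 1.8053, so e^(−0.87t) = 0.0518517.
−0.87·t = ln(0.0518517) = -2.9594, so t = 2.9594/0.87 = 3.4016.

3.4 hours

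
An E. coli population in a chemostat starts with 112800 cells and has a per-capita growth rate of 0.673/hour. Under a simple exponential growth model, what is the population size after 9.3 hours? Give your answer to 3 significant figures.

59000000 cells

N(t) = N₀·e^(rt) = 112800 × e^(0.673×9.3) = 112800 × e^6.259.
e^6.259 ≈ 522.64, so N ≈ 112800 × 522.64 = 5.895421×10^7.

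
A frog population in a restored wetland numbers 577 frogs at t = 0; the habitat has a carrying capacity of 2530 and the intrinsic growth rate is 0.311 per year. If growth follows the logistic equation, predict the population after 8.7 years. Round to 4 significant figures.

A = (K − N₀)/N₀ = (2530 − 577)/577 = 3.3847.
N(t) = K/(1 + A·e^(−rt)) = 2530/(1 + 3.3847×e^(−0.311×8.7)).
e^(−2.706) = 0.066824; denominator = 1 + 3.3847×0.066824 = 1.2262.
N = 2530/1.2262 = 2063.32.

2063 frogs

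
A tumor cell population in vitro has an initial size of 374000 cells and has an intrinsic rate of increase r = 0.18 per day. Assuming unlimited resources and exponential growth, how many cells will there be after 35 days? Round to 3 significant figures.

N(t) = N₀·e^(rt) = 374000 × e^(0.18×35) = 374000 × e^6.3.
e^6.3 ≈ 544.57, so N ≈ 374000 × 544.57 = 2.036699×10^8.

204000000 cells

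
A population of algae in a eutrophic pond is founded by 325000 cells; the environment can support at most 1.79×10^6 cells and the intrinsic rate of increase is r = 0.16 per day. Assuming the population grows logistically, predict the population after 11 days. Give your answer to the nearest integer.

1008152 cells

A = (K − N₀)/N₀ = (1.79×10^6 − 325000)/325000 = 4.5077.
N(t) = K/(1 + A·e^(−rt)) = 1.79×10^6/(1 + 4.5077×e^(−0.16×11)).
e^(−1.76) = 0.17204; denominator = 1 + 4.5077×0.17204 = 1.7755.
N = 1.79×10^6/1.7755 = 1.008152×10^6.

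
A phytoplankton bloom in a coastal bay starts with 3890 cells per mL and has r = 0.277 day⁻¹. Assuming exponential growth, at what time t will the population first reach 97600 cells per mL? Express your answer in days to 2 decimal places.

11.63 days

Set N₀·e^(rt) = 97600: e^(0.277·t) = 97600/3890 = 25.09.
0.277·t = ln(25.09) = 3.2225, so t = 3.2225/0.277 = 11.633.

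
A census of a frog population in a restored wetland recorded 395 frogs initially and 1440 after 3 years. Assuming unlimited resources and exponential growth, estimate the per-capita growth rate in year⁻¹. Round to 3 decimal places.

0.431 per year

From N(t) = N₀·e^(rt): e^(r·3) = 1440/395 = 3.6456.
r·3 = ln(3.6456) = 1.2935, so r = 1.2935/3 = 0.43117.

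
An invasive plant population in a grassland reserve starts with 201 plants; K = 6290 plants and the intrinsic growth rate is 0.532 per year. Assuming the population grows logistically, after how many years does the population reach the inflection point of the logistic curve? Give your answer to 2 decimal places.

6.41 years

Logistic growth is fastest at N = K/2 = 3145.
A = (K − N₀)/N₀ = 30.294. Set K/(1 + A·e^(−rt)) = K/2 → A·e^(−rt) = 1.
e^(−0.532t) = 1/30.294 = 0.0330103, so t = ln(30.294)/0.532 = 3.4109/0.532 = 6.4115.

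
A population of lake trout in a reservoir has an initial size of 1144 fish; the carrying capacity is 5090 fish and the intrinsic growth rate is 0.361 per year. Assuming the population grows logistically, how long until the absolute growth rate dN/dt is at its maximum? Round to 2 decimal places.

3.43 years

Logistic growth is fastest at N = K/2 = 2545.
A = (K − N₀)/N₀ = 3.4493. Set K/(1 + A·e^(−rt)) = K/2 → A·e^(−rt) = 1.
e^(−0.361t) = 1/3.4493 = 0.289914, so t = ln(3.4493)/0.361 = 1.2382/0.361 = 3.4298.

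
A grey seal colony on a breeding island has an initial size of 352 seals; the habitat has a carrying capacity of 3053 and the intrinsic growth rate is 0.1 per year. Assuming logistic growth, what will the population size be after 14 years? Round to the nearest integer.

A = (K − N₀)/N₀ = (3053 − 352)/352 = 7.6733.
N(t) = K/(1 + A·e^(−rt)) = 3053/(1 + 7.6733×e^(−0.1×14)).
e^(−1.4) = 0.2466; denominator = 1 + 7.6733×0.2466 = 2.8922.
N = 3053/2.8922 = 1055.59.

1056 seals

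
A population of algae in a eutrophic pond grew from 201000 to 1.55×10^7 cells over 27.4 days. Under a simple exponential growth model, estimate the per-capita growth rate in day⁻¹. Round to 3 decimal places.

From N(t) = N₀·e^(rt): e^(r·27.4) = 1.55×10^7/201000 = 77.114.
r·27.4 = ln(77.114) = 4.3453, so r = 4.3453/27.4 = 0.15859.

0.159 per day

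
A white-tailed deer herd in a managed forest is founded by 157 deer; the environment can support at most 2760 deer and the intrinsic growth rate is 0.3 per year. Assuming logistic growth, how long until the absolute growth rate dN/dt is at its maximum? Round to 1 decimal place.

9.4 years

Logistic growth is fastest at N = K/2 = 1380.
A = (K − N₀)/N₀ = 16.58. Set K/(1 + A·e^(−rt)) = K/2 → A·e^(−rt) = 1.
e^(−0.3t) = 1/16.58 = 0.060315, so t = ln(16.58)/0.3 = 2.8082/0.3 = 9.3606.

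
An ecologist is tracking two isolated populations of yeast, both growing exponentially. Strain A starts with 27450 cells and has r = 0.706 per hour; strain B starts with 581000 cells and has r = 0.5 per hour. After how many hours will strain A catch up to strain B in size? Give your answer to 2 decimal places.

14.82 hours

Set 27450·e^(0.706t) = 581000·e^(0.5t).
e^((0.706 − 0.5)t) = 581000/27450 → e^(0.206·t) = 21.166.
0.206·t = ln(21.166) = 3.0524, so t = 3.0524/0.206 = 14.817.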